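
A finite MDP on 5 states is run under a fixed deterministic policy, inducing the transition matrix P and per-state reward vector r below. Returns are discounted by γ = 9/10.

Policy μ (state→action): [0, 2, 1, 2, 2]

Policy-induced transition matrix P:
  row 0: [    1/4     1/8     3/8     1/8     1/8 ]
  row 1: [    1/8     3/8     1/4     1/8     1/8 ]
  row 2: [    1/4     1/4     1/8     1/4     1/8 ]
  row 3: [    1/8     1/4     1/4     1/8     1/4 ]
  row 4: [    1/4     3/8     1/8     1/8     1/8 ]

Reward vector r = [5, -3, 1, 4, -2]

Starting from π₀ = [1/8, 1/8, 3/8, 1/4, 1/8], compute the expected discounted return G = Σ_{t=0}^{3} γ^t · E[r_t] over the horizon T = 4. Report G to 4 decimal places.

t=0: π = [0.1250, 0.1250, 0.3750, 0.2500, 0.1250], E[r] = 1.3750, γ^t·E[r] = 1.375000, running G = 1.375000
t=1: π = [0.2031, 0.2656, 0.2031, 0.1719, 0.1563], E[r] = 0.7969, γ^t·E[r] = 0.717188, running G = 2.092188
t=2: π = [0.1953, 0.2773, 0.2305, 0.1504, 0.1465], E[r] = 0.6836, γ^t·E[r] = 0.553711, running G = 2.645898
t=3: π = [0.1965, 0.2786, 0.2273, 0.1538, 0.1438], E[r] = 0.7019, γ^t·E[r] = 0.511688, running G = 3.157587

G = 3.1576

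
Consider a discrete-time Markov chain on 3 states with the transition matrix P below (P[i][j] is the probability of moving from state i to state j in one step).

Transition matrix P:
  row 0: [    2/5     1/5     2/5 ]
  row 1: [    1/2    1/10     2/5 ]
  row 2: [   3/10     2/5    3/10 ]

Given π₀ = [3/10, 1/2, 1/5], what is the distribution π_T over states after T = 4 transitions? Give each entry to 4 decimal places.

π = [0.3883, 0.2481, 0.3636]

t=0: π = [0.3000, 0.5000, 0.2000]
t=1: π = [0.4300, 0.1900, 0.3800]
t=2: π = [0.3810, 0.2570, 0.3620]
t=3: π = [0.3895, 0.2467, 0.3638]
t=4: π = [0.3883, 0.2481, 0.3636]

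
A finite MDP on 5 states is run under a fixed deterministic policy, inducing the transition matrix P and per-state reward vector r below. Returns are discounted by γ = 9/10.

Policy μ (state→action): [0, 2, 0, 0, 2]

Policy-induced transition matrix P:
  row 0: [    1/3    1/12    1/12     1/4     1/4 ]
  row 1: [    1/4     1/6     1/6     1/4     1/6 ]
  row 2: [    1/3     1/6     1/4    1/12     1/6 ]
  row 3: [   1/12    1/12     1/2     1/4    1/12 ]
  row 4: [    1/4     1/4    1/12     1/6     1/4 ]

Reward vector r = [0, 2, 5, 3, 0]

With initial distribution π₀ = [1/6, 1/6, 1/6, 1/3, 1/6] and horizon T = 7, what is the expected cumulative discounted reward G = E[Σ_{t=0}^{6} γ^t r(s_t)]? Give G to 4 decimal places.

G = 10.6729

t=0: π = [0.1667, 0.1667, 0.1667, 0.3333, 0.1667], E[r] = 2.1667, γ^t·E[r] = 2.166667, running G = 2.166667
t=1: π = [0.2222, 0.1389, 0.2639, 0.2083, 0.1667], E[r] = 2.2222, γ^t·E[r] = 2.000000, running G = 4.166667
t=2: π = [0.2558, 0.1447, 0.2257, 0.1921, 0.1817], E[r] = 1.9942, γ^t·E[r] = 1.615313, running G = 5.781979
t=3: π = [0.2581, 0.1445, 0.2131, 0.1972, 0.1871], E[r] = 1.9460, γ^t·E[r] = 1.418625, running G = 7.200604
t=4: π = [0.2564, 0.1443, 0.2131, 0.1989, 0.1873], E[r] = 1.9507, γ^t·E[r] = 1.279826, running G = 8.480431
t=5: π = [0.2560, 0.1443, 0.2137, 0.1989, 0.1871], E[r] = 1.9540, γ^t·E[r] = 1.153836, running G = 9.634266
t=6: π = [0.2560, 0.1444, 0.2139, 0.1988, 0.1870], E[r] = 1.9543, γ^t·E[r] = 1.038606, running G = 10.672872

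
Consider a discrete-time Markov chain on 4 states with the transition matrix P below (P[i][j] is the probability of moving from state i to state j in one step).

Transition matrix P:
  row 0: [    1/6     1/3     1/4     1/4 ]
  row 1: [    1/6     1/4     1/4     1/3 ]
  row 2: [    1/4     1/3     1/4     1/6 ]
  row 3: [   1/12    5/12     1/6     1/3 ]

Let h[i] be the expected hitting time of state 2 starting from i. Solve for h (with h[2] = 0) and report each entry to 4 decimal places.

First-step conditioning: h[2] = 0; for i ≠ 2, h[i] = 1 + Σ_k P[i][k]·h[k].
  h[0] = 1 + 1/6·h[0] + 1/3·h[1] + 1/4·h[3]
  h[1] = 1 + 1/6·h[0] + 1/4·h[1] + 1/3·h[3]
  h[3] = 1 + 1/12·h[0] + 5/12·h[1] + 1/3·h[3]
Solving the 3×3 linear system over states ≠ 2 gives exactly h = [1704/383, 1716/383, 0, 1860/383] (h[2] = 0 is the target).

h = [4.4491, 4.4804, 0.0000, 4.8564]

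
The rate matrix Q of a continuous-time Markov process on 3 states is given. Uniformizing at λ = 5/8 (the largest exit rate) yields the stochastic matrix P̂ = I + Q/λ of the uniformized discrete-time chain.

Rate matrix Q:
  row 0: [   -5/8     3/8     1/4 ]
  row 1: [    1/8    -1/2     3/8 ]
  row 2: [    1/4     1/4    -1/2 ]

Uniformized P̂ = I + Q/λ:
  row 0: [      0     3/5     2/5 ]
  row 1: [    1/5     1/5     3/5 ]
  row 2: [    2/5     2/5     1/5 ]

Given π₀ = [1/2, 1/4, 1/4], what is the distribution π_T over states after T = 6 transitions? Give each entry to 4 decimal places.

t=0: π = [0.5000, 0.2500, 0.2500]
t=1: π = [0.1500, 0.4500, 0.4000]
t=2: π = [0.2500, 0.3400, 0.4100]
t=3: π = [0.2320, 0.3820, 0.3860]
t=4: π = [0.2308, 0.3700, 0.3992]
t=5: π = [0.2337, 0.3722, 0.3942]
t=6: π = [0.2321, 0.3723, 0.3956]

π = [0.2321, 0.3723, 0.3956]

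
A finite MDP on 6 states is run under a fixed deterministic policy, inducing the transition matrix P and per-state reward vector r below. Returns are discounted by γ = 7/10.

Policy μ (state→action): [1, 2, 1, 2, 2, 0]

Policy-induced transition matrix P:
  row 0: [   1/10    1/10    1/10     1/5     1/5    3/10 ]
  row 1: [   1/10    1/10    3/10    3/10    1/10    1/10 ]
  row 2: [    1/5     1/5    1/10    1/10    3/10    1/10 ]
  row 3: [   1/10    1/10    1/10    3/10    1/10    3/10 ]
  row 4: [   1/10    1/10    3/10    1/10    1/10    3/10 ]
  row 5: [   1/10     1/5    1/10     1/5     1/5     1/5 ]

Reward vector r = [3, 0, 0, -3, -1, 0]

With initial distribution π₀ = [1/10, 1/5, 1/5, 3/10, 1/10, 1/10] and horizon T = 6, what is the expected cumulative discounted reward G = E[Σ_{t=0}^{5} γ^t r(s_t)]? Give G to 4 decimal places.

t=0: π = [0.1000, 0.2000, 0.2000, 0.3000, 0.1000, 0.1000], E[r] = -0.7000, γ^t·E[r] = -0.700000, running G = -0.700000
t=1: π = [0.1200, 0.1300, 0.1600, 0.2200, 0.1600, 0.2100], E[r] = -0.4600, γ^t·E[r] = -0.322000, running G = -1.022000
t=2: π = [0.1160, 0.1370, 0.1580, 0.2030, 0.1650, 0.2210], E[r] = -0.4260, γ^t·E[r] = -0.208740, running G = -1.230740
t=3: π = [0.1158, 0.1379, 0.1604, 0.2017, 0.1653, 0.2189], E[r] = -0.4230, γ^t·E[r] = -0.145089, running G = -1.375829
t=4: π = [0.1160, 0.1379, 0.1606, 0.2014, 0.1656, 0.2185], E[r] = -0.4216, γ^t·E[r] = -0.101226, running G = -1.477055
t=5: π = [0.1161, 0.1379, 0.1607, 0.2013, 0.1656, 0.2184], E[r] = -0.4213, γ^t·E[r] = -0.070812, running G = -1.547867

G = -1.5479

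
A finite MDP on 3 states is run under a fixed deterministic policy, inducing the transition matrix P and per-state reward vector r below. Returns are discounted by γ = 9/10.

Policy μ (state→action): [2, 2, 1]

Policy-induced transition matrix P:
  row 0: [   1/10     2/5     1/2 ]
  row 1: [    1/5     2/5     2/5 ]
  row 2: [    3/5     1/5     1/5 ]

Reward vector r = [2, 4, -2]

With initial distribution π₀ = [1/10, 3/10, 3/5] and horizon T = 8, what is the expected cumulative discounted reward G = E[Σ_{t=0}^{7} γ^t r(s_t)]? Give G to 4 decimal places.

t=0: π = [0.1000, 0.3000, 0.6000], E[r] = 0.2000, γ^t·E[r] = 0.200000, running G = 0.200000
t=1: π = [0.4300, 0.2800, 0.2900], E[r] = 1.4000, γ^t·E[r] = 1.260000, running G = 1.460000
t=2: π = [0.2730, 0.3420, 0.3850], E[r] = 1.1440, γ^t·E[r] = 0.926640, running G = 2.386640
t=3: π = [0.3267, 0.3230, 0.3503], E[r] = 1.2448, γ^t·E[r] = 0.907459, running G = 3.294099
t=4: π = [0.3075, 0.3299, 0.3626], E[r] = 1.2094, γ^t·E[r] = 0.793514, running G = 4.087613
t=5: π = [0.3143, 0.3275, 0.3582], E[r] = 1.2221, γ^t·E[r] = 0.721617, running G = 4.809229
t=6: π = [0.3119, 0.3284, 0.3598], E[r] = 1.2176, γ^t·E[r] = 0.647066, running G = 5.456296
t=7: π = [0.3127, 0.3280, 0.3592], E[r] = 1.2192, γ^t·E[r] = 0.583125, running G = 6.039421

G = 6.0394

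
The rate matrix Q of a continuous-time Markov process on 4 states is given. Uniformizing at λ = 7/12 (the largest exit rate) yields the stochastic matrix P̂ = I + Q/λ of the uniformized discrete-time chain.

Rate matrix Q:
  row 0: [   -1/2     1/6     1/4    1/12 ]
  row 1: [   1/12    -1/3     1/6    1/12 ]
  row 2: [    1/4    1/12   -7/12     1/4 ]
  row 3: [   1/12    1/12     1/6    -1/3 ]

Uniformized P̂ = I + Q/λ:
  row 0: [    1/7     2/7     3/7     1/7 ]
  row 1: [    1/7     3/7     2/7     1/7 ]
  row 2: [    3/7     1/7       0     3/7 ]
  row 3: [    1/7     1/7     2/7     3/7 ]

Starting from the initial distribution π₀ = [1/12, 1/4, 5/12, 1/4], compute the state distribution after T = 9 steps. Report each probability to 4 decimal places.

t=0: π = [0.0833, 0.2500, 0.4167, 0.2500]
t=1: π = [0.2619, 0.2262, 0.1786, 0.3333]
t=2: π = [0.1939, 0.2449, 0.2721, 0.2891]
t=3: π = [0.2206, 0.2405, 0.2357, 0.3032]
t=4: π = [0.2102, 0.2431, 0.2499, 0.2968]
t=5: π = [0.2143, 0.2423, 0.2443, 0.2991]
t=6: π = [0.2127, 0.2427, 0.2465, 0.2981]
t=7: π = [0.2133, 0.2426, 0.2457, 0.2985]
t=8: π = [0.2130, 0.2426, 0.2460, 0.2983]
t=9: π = [0.2131, 0.2426, 0.2459, 0.2984]

π = [0.2131, 0.2426, 0.2459, 0.2984]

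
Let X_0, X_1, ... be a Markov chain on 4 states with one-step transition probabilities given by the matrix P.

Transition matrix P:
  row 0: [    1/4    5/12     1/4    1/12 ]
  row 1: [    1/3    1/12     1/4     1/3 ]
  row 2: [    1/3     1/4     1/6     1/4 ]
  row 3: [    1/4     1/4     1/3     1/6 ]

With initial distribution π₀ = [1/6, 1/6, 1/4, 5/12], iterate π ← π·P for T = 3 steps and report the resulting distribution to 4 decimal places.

t=0: π = [0.1667, 0.1667, 0.2500, 0.4167]
t=1: π = [0.2847, 0.2500, 0.2639, 0.2014]
t=2: π = [0.2928, 0.2558, 0.2448, 0.2066]
t=3: π = [0.2917, 0.2562, 0.2468, 0.2053]

π = [0.2917, 0.2562, 0.2468, 0.2053]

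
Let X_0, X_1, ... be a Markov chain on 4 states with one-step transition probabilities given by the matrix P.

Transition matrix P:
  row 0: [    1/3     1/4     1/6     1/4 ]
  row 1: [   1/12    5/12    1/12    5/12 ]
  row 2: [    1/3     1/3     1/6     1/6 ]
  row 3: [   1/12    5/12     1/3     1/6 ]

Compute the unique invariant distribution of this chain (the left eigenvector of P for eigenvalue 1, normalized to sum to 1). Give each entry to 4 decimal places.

Balance equations π_j = Σ_i π_i·P[i][j]:
  π_0 = 1/3·π_0 + 1/12·π_1 + 1/3·π_2 + 1/12·π_3
  π_1 = 1/4·π_0 + 5/12·π_1 + 1/3·π_2 + 5/12·π_3
  π_2 = 1/6·π_0 + 1/12·π_1 + 1/6·π_2 + 1/3·π_3
  normalize: π_0 + π_1 + π_2 + π_3 = 1
Solving the linear system gives exactly π = [88/513, 574/1539, 31/171, 422/1539].

π = [0.1715, 0.3730, 0.1813, 0.2742]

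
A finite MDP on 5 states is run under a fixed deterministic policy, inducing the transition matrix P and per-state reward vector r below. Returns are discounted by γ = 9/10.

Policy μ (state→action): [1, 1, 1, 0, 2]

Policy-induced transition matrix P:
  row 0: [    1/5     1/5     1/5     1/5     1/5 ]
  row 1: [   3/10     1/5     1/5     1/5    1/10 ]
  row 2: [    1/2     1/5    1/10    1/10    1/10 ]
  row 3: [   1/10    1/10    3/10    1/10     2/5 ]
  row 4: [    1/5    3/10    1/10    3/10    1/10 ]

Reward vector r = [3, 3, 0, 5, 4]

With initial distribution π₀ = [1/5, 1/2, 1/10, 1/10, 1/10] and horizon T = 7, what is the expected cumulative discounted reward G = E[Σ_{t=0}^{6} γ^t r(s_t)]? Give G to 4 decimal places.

G = 15.5972

t=0: π = [0.2000, 0.5000, 0.1000, 0.1000, 0.1000], E[r] = 3.0000, γ^t·E[r] = 3.000000, running G = 3.000000
t=1: π = [0.2700, 0.2000, 0.1900, 0.1900, 0.1500], E[r] = 2.9600, γ^t·E[r] = 2.664000, running G = 5.664000
t=2: π = [0.2580, 0.1960, 0.1850, 0.1770, 0.1840], E[r] = 2.9830, γ^t·E[r] = 2.416230, running G = 8.080230
t=3: π = [0.2574, 0.2007, 0.1808, 0.1822, 0.1789], E[r] = 3.0009, γ^t·E[r] = 2.187656, running G = 10.267886
t=4: π = [0.2561, 0.1997, 0.1823, 0.1816, 0.1804], E[r] = 2.9968, γ^t·E[r] = 1.966220, running G = 12.234106
t=5: π = [0.2565, 0.1999, 0.1819, 0.1817, 0.1801], E[r] = 2.9977, γ^t·E[r] = 1.770121, running G = 14.004228
t=6: π = [0.2564, 0.1998, 0.1820, 0.1817, 0.1801], E[r] = 2.9975, γ^t·E[r] = 1.593021, running G = 15.597248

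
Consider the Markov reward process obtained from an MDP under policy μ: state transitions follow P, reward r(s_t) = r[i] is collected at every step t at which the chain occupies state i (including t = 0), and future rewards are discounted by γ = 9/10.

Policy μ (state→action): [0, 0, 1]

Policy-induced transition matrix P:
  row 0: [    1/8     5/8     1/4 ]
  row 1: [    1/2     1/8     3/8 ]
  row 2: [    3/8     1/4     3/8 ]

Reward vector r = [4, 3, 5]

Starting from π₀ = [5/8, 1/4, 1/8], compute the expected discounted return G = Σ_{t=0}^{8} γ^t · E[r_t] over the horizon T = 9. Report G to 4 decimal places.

t=0: π = [0.6250, 0.2500, 0.1250], E[r] = 3.8750, γ^t·E[r] = 3.875000, running G = 3.875000
t=1: π = [0.2500, 0.4531, 0.2969], E[r] = 3.8438, γ^t·E[r] = 3.459375, running G = 7.334375
t=2: π = [0.3691, 0.2871, 0.3438], E[r] = 4.0566, γ^t·E[r] = 3.285879, running G = 10.620254
t=3: π = [0.3186, 0.3525, 0.3289], E[r] = 3.9763, γ^t·E[r] = 2.898736, running G = 13.518990
t=4: π = [0.3394, 0.3254, 0.3352], E[r] = 4.0098, γ^t·E[r] = 2.630807, running G = 16.149797
t=5: π = [0.3308, 0.3366, 0.3326], E[r] = 3.9960, γ^t·E[r] = 2.359579, running G = 18.509376
t=6: π = [0.3344, 0.3320, 0.3336], E[r] = 4.0017, γ^t·E[r] = 2.126649, running G = 20.636025
t=7: π = [0.3329, 0.3339, 0.3332], E[r] = 3.9993, γ^t·E[r] = 1.912859, running G = 22.548884
t=8: π = [0.3335, 0.3331, 0.3334], E[r] = 4.0003, γ^t·E[r] = 1.721991, running G = 24.270875

G = 24.2709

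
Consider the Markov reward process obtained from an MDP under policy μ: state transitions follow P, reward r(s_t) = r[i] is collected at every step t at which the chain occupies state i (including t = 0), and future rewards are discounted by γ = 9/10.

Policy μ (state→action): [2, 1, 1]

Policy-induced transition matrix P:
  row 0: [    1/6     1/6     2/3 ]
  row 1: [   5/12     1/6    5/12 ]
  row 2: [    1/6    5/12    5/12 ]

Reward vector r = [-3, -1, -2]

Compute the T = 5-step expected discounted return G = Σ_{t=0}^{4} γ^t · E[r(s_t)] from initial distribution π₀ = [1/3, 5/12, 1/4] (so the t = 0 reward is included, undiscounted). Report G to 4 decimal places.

G = -8.0241

t=0: π = [0.3333, 0.4167, 0.2500], E[r] = -1.9167, γ^t·E[r] = -1.916667, running G = -1.916667
t=1: π = [0.2708, 0.2292, 0.5000], E[r] = -2.0417, γ^t·E[r] = -1.837500, running G = -3.754167
t=2: π = [0.2240, 0.2917, 0.4844], E[r] = -1.9323, γ^t·E[r] = -1.565156, running G = -5.319323
t=3: π = [0.2396, 0.2878, 0.4727], E[r] = -1.9518, γ^t·E[r] = -1.422879, running G = -6.742202
t=4: π = [0.2386, 0.2848, 0.4766], E[r] = -1.9538, γ^t·E[r] = -1.281872, running G = -8.024074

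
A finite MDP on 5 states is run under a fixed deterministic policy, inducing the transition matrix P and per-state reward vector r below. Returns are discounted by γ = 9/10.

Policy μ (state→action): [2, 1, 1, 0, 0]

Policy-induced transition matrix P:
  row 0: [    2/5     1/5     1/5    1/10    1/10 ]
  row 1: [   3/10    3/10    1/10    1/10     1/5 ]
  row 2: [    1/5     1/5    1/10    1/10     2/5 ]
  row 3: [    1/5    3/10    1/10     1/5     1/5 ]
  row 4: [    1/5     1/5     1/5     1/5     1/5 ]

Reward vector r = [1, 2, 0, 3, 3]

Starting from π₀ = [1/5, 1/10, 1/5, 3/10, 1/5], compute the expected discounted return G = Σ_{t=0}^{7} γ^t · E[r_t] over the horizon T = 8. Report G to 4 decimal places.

t=0: π = [0.2000, 0.1000, 0.2000, 0.3000, 0.2000], E[r] = 1.9000, γ^t·E[r] = 1.900000, running G = 1.900000
t=1: π = [0.2500, 0.2400, 0.1400, 0.1500, 0.2200], E[r] = 1.8400, γ^t·E[r] = 1.656000, running G = 3.556000
t=2: π = [0.2740, 0.2390, 0.1470, 0.1370, 0.2030], E[r] = 1.7720, γ^t·E[r] = 1.435320, running G = 4.991320
t=3: π = [0.2787, 0.2376, 0.1477, 0.1340, 0.2020], E[r] = 1.7619, γ^t·E[r] = 1.284425, running G = 6.275745
t=4: π = [0.2795, 0.2372, 0.1481, 0.1336, 0.2017], E[r] = 1.7596, γ^t·E[r] = 1.154493, running G = 7.430238
t=5: π = [0.2796, 0.2371, 0.1481, 0.1335, 0.2017], E[r] = 1.7593, γ^t·E[r] = 1.038873, running G = 8.469112
t=6: π = [0.2796, 0.2371, 0.1481, 0.1335, 0.2017], E[r] = 1.7593, γ^t·E[r] = 0.934961, running G = 9.404073
t=7: π = [0.2796, 0.2371, 0.1481, 0.1335, 0.2017], E[r] = 1.7593, γ^t·E[r] = 0.841463, running G = 10.245536

G = 10.2455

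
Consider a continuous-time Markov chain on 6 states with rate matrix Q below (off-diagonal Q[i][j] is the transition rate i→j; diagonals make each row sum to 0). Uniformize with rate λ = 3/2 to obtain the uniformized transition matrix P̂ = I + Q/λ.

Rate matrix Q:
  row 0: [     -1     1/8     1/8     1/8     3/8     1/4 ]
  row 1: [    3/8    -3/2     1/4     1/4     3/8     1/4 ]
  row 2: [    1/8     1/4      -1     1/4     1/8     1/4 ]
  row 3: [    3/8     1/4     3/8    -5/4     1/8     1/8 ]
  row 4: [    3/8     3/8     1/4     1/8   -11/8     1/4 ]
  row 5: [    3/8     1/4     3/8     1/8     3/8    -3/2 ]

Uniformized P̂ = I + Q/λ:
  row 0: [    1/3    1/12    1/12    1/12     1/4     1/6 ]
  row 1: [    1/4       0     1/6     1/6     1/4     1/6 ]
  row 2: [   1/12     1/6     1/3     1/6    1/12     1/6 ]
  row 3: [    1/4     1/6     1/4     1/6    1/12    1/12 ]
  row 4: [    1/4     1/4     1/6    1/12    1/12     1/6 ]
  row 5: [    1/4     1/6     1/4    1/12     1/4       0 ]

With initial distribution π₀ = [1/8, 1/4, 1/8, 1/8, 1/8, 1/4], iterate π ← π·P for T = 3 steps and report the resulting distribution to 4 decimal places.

π = [0.2360, 0.1371, 0.2022, 0.1220, 0.1690, 0.1337]

t=0: π = [0.1250, 0.2500, 0.1250, 0.1250, 0.1250, 0.2500]
t=1: π = [0.2396, 0.1250, 0.2083, 0.1250, 0.1875, 0.1146]
t=2: π = [0.2352, 0.1415, 0.2014, 0.1215, 0.1632, 0.1372]
t=3: π = [0.2360, 0.1371, 0.2022, 0.1220, 0.1690, 0.1337]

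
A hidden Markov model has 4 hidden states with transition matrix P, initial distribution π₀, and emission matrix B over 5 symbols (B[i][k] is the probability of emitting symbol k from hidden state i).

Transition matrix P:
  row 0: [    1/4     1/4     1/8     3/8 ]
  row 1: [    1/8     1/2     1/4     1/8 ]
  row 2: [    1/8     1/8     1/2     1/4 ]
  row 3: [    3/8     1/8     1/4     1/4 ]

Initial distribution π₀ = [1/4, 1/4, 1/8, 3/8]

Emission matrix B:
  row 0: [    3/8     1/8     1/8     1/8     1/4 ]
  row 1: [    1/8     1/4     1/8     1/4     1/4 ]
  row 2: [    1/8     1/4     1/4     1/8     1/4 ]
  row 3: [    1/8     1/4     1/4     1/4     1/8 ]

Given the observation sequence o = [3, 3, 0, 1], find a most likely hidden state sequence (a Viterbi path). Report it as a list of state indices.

t=0: δ = [3.125e-02, 6.250e-02, 1.562e-02, 9.375e-02]  (obs o_0=3)
t=1: δ = [4.395e-03, 7.812e-03, 2.930e-03, 5.859e-03]  ψ = [3, 1, 3, 3]  (obs o_1=3)
t=2: δ = [8.240e-04, 4.883e-04, 2.441e-04, 2.060e-04]  ψ = [3, 1, 1, 0]  (obs o_2=0)
t=3: δ = [2.575e-05, 6.104e-05, 3.052e-05, 7.725e-05]  ψ = [0, 1, 1, 0]  (obs o_3=1)
backtrack: best end state = 3; path = [3, 3, 0, 3]

path = [3, 3, 0, 3]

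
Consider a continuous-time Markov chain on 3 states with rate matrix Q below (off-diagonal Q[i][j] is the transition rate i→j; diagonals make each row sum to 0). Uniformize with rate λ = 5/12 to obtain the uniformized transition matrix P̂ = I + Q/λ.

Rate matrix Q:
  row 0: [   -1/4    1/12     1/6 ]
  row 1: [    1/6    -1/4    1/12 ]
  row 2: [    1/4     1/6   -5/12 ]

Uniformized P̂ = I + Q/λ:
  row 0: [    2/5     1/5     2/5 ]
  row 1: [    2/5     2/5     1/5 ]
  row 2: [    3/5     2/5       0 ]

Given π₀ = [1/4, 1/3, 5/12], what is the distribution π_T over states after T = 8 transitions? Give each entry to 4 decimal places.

π = [0.4483, 0.3103, 0.2414]

t=0: π = [0.2500, 0.3333, 0.4167]
t=1: π = [0.4833, 0.3500, 0.1667]
t=2: π = [0.4333, 0.3033, 0.2633]
t=3: π = [0.4527, 0.3133, 0.2340]
t=4: π = [0.4468, 0.3095, 0.2437]
t=5: π = [0.4487, 0.3106, 0.2406]
t=6: π = [0.4481, 0.3103, 0.2416]
t=7: π = [0.4483, 0.3104, 0.2413]
t=8: π = [0.4483, 0.3103, 0.2414]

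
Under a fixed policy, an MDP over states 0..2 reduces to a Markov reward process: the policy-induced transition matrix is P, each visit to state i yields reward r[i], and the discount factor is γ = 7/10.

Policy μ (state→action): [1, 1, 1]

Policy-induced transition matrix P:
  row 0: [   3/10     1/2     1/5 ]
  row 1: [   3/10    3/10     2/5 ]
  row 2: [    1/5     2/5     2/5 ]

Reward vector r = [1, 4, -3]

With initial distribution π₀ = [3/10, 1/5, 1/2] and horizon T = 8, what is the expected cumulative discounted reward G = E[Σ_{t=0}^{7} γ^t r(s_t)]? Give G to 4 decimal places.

G = 1.3157

t=0: π = [0.3000, 0.2000, 0.5000], E[r] = -0.4000, γ^t·E[r] = -0.400000, running G = -0.400000
t=1: π = [0.2500, 0.4100, 0.3400], E[r] = 0.8700, γ^t·E[r] = 0.609000, running G = 0.209000
t=2: π = [0.2660, 0.3840, 0.3500], E[r] = 0.7520, γ^t·E[r] = 0.368480, running G = 0.577480
t=3: π = [0.2650, 0.3882, 0.3468], E[r] = 0.7774, γ^t·E[r] = 0.266648, running G = 0.844128
t=4: π = [0.2653, 0.3877, 0.3470], E[r] = 0.7750, γ^t·E[r] = 0.186087, running G = 1.030215
t=5: π = [0.2653, 0.3878, 0.3469], E[r] = 0.7755, γ^t·E[r] = 0.130346, running G = 1.160562
t=6: π = [0.2653, 0.3878, 0.3469], E[r] = 0.7755, γ^t·E[r] = 0.091237, running G = 1.251799
t=7: π = [0.2653, 0.3878, 0.3469], E[r] = 0.7755, γ^t·E[r] = 0.063867, running G = 1.315665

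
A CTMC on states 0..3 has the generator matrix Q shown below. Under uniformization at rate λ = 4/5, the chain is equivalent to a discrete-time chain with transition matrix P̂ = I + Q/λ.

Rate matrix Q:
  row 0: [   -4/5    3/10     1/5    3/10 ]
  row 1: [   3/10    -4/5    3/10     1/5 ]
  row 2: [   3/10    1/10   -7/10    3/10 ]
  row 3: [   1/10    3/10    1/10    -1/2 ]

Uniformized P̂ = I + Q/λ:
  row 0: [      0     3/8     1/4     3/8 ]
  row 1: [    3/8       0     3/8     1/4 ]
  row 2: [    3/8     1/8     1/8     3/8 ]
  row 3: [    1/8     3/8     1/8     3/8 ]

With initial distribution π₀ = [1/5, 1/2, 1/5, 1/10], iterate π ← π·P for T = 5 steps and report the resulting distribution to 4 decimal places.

t=0: π = [0.2000, 0.5000, 0.2000, 0.1000]
t=1: π = [0.2750, 0.1375, 0.2750, 0.3125]
t=2: π = [0.1938, 0.2547, 0.1938, 0.3578]
t=3: π = [0.2129, 0.2311, 0.2129, 0.3432]
t=4: π = [0.2094, 0.2351, 0.2094, 0.3461]
t=5: π = [0.2100, 0.2345, 0.2100, 0.3456]

π = [0.2100, 0.2345, 0.2100, 0.3456]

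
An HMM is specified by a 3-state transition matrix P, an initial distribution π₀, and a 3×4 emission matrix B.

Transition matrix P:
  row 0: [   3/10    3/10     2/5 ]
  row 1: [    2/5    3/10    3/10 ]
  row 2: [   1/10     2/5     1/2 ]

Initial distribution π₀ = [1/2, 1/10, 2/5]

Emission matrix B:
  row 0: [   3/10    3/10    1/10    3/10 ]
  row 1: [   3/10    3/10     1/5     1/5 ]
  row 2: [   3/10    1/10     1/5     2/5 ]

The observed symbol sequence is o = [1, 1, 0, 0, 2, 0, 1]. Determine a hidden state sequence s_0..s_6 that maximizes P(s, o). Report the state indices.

path = [0, 0, 2, 2, 2, 2, 1]

t=0: δ = [1.500e-01, 3.000e-02, 4.000e-02]  (obs o_0=1)
t=1: δ = [1.350e-02, 1.350e-02, 6.000e-03]  ψ = [0, 0, 0]  (obs o_1=1)
t=2: δ = [1.620e-03, 1.215e-03, 1.620e-03]  ψ = [1, 0, 0]  (obs o_2=0)
t=3: δ = [1.458e-04, 1.944e-04, 2.430e-04]  ψ = [0, 2, 2]  (obs o_3=0)
t=4: δ = [7.776e-06, 1.944e-05, 2.430e-05]  ψ = [1, 2, 2]  (obs o_4=2)
t=5: δ = [2.333e-06, 2.916e-06, 3.645e-06]  ψ = [1, 2, 2]  (obs o_5=0)
t=6: δ = [3.499e-07, 4.374e-07, 1.823e-07]  ψ = [1, 2, 2]  (obs o_6=1)
backtrack: best end state = 1; path = [0, 0, 2, 2, 2, 2, 1]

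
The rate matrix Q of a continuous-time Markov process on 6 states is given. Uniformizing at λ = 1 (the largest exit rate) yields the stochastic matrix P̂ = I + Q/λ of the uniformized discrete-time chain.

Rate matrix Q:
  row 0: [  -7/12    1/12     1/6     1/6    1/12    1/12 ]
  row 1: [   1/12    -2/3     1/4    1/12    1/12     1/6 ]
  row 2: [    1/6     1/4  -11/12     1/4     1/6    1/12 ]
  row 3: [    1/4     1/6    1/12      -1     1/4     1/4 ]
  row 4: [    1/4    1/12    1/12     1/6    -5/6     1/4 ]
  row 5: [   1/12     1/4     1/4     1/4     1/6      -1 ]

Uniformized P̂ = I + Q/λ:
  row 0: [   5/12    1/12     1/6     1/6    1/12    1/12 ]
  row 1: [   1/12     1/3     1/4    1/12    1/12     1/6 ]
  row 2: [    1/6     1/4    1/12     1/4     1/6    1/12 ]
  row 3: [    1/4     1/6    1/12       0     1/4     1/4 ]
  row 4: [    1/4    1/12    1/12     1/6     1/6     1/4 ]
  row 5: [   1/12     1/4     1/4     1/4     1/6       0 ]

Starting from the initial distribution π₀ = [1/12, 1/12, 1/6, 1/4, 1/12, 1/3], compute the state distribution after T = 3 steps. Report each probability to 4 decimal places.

t=0: π = [0.0833, 0.0833, 0.1667, 0.2500, 0.0833, 0.3333]
t=1: π = [0.1806, 0.2083, 0.1597, 0.1597, 0.1736, 0.1181]
t=2: π = [0.2124, 0.1950, 0.1528, 0.1458, 0.1476, 0.1464]
t=3: π = [0.2158, 0.1941, 0.1579, 0.1510, 0.1449, 0.1363]

π = [0.2158, 0.1941, 0.1579, 0.1510, 0.1449, 0.1363]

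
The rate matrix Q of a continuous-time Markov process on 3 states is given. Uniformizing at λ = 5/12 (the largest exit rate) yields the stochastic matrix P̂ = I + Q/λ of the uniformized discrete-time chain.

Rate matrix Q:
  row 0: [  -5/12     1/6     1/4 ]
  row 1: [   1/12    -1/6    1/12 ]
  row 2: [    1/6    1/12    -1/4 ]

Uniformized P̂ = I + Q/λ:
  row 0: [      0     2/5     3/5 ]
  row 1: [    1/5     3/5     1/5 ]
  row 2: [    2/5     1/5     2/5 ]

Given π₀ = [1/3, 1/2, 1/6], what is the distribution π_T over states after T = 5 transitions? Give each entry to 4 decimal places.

π = [0.2264, 0.4099, 0.3637]

t=0: π = [0.3333, 0.5000, 0.1667]
t=1: π = [0.1667, 0.4667, 0.3667]
t=2: π = [0.2400, 0.4200, 0.3400]
t=3: π = [0.2200, 0.4160, 0.3640]
t=4: π = [0.2288, 0.4104, 0.3608]
t=5: π = [0.2264, 0.4099, 0.3637]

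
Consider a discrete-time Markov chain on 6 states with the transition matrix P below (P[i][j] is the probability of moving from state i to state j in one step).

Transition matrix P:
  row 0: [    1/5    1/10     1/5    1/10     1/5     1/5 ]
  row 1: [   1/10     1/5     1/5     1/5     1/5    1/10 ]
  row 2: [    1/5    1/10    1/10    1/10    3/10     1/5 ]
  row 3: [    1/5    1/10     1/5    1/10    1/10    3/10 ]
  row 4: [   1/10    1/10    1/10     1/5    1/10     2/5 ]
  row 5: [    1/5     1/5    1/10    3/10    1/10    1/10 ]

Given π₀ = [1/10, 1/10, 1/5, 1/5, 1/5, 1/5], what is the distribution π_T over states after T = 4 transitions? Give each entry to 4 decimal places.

π = [0.1705, 0.1349, 0.1478, 0.1723, 0.1602, 0.2143]

t=0: π = [0.1000, 0.1000, 0.2000, 0.2000, 0.2000, 0.2000]
t=1: π = [0.1700, 0.1300, 0.1400, 0.1700, 0.1600, 0.2300]
t=2: π = [0.1710, 0.1360, 0.1470, 0.1750, 0.1580, 0.2130]
t=3: π = [0.1706, 0.1349, 0.1482, 0.1720, 0.1601, 0.2142]
t=4: π = [0.1705, 0.1349, 0.1478, 0.1723, 0.1602, 0.2143]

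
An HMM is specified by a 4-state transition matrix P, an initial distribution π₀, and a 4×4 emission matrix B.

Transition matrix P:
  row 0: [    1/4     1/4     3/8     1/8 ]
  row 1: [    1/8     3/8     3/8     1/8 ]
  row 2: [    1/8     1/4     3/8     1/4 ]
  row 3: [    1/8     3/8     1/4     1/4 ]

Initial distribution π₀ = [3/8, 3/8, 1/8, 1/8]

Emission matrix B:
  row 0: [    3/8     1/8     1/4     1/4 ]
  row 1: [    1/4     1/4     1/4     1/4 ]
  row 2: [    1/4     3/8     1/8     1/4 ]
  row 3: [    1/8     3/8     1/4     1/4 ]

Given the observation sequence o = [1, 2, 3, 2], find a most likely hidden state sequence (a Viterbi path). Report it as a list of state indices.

path = [1, 1, 1, 1]

t=0: δ = [4.688e-02, 9.375e-02, 4.688e-02, 4.688e-02]  (obs o_0=1)
t=1: δ = [2.930e-03, 8.789e-03, 4.395e-03, 2.930e-03]  ψ = [0, 1, 1, 1]  (obs o_1=2)
t=2: δ = [2.747e-04, 8.240e-04, 8.240e-04, 2.747e-04]  ψ = [1, 1, 1, 1]  (obs o_2=3)
t=3: δ = [2.575e-05, 7.725e-05, 3.862e-05, 5.150e-05]  ψ = [1, 1, 1, 2]  (obs o_3=2)
backtrack: best end state = 1; path = [1, 1, 1, 1]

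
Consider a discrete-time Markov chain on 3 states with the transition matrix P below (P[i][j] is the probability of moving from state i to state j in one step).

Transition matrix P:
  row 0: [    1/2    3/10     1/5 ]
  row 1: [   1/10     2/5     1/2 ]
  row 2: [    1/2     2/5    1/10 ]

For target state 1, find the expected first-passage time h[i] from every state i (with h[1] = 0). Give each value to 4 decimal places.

First-step conditioning: h[1] = 0; for i ≠ 1, h[i] = 1 + Σ_k P[i][k]·h[k].
  h[0] = 1 + 1/2·h[0] + 1/5·h[2]
  h[2] = 1 + 1/2·h[0] + 1/10·h[2]
Solving the 2×2 linear system over states ≠ 1 gives exactly h = [22/7, 0, 20/7] (h[1] = 0 is the target).

h = [3.1429, 0.0000, 2.8571]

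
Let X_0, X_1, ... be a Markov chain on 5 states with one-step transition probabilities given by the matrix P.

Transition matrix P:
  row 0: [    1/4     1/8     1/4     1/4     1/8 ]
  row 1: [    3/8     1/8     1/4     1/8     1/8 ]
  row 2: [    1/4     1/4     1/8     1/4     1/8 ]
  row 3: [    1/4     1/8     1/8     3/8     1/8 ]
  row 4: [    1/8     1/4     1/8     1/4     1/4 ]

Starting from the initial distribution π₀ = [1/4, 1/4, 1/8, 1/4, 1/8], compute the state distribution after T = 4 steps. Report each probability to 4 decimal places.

π = [0.2528, 0.1650, 0.1772, 0.2621, 0.1429]

t=0: π = [0.2500, 0.2500, 0.1250, 0.2500, 0.1250]
t=1: π = [0.2656, 0.1563, 0.1875, 0.2500, 0.1406]
t=2: π = [0.2520, 0.1660, 0.1777, 0.2617, 0.1426]
t=3: π = [0.2529, 0.1650, 0.1772, 0.2620, 0.1428]
t=4: π = [0.2528, 0.1650, 0.1772, 0.2621, 0.1429]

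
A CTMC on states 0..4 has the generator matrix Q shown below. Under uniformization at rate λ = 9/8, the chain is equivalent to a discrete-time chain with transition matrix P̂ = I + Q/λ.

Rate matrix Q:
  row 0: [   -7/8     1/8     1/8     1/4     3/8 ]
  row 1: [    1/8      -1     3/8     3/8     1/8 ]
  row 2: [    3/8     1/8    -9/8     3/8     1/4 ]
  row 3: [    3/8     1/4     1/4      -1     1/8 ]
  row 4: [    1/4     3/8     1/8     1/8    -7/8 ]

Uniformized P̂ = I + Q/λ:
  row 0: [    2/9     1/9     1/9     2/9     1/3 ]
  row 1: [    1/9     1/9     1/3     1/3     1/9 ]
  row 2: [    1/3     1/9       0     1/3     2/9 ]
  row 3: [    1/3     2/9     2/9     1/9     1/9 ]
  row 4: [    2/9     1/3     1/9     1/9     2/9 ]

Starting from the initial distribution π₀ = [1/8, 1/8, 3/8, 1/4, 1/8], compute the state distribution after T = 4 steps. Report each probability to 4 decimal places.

t=0: π = [0.1250, 0.1250, 0.3750, 0.2500, 0.1250]
t=1: π = [0.2778, 0.1667, 0.1250, 0.2361, 0.1944]
t=2: π = [0.2438, 0.1806, 0.1605, 0.2068, 0.2083]
t=3: π = [0.2430, 0.1804, 0.1564, 0.2140, 0.2063]
t=4: π = [0.2433, 0.1807, 0.1576, 0.2129, 0.2054]

π = [0.2433, 0.1807, 0.1576, 0.2129, 0.2054]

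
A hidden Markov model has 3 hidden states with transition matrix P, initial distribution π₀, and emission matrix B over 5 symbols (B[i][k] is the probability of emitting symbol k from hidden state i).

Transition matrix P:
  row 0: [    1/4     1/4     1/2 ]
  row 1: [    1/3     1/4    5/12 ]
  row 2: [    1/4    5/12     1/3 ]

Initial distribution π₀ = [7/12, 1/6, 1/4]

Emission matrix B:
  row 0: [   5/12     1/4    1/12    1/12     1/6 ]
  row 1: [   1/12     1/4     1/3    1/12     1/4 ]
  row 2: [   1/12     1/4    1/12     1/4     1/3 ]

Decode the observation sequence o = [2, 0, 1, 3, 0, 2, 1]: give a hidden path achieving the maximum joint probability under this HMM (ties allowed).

t=0: δ = [4.861e-02, 5.556e-02, 2.083e-02]  (obs o_0=2)
t=1: δ = [7.716e-03, 1.157e-03, 2.025e-03]  ψ = [1, 1, 0]  (obs o_1=0)
t=2: δ = [4.823e-04, 4.823e-04, 9.645e-04]  ψ = [0, 0, 0]  (obs o_2=1)
t=3: δ = [2.009e-05, 3.349e-05, 8.038e-05]  ψ = [2, 2, 2]  (obs o_3=3)
t=4: δ = [8.372e-06, 2.791e-06, 2.233e-06]  ψ = [2, 2, 2]  (obs o_4=0)
t=5: δ = [1.744e-07, 6.977e-07, 3.489e-07]  ψ = [0, 0, 0]  (obs o_5=2)
t=6: δ = [5.814e-08, 4.361e-08, 7.268e-08]  ψ = [1, 1, 1]  (obs o_6=1)
backtrack: best end state = 2; path = [1, 0, 2, 2, 0, 1, 2]

path = [1, 0, 2, 2, 0, 1, 2]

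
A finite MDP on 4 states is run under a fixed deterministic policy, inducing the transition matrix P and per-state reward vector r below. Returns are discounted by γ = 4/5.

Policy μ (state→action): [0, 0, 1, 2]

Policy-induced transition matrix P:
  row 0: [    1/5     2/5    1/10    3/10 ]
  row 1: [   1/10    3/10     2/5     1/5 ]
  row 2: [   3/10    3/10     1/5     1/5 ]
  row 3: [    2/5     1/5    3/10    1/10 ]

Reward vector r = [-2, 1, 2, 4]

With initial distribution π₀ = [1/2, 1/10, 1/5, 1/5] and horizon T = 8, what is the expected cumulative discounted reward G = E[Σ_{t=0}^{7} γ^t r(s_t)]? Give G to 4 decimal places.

G = 3.9490

t=0: π = [0.5000, 0.1000, 0.2000, 0.2000], E[r] = 0.3000, γ^t·E[r] = 0.300000, running G = 0.300000
t=1: π = [0.2500, 0.3300, 0.1900, 0.2300], E[r] = 1.1300, γ^t·E[r] = 0.904000, running G = 1.204000
t=2: π = [0.2320, 0.3020, 0.2640, 0.2020], E[r] = 1.1740, γ^t·E[r] = 0.751360, running G = 1.955360
t=3: π = [0.2366, 0.3030, 0.2574, 0.2030], E[r] = 1.1566, γ^t·E[r] = 0.592179, running G = 2.547539
t=4: π = [0.2360, 0.3034, 0.2572, 0.2034], E[r] = 1.1592, γ^t·E[r] = 0.474808, running G = 3.022348
t=5: π = [0.2361, 0.3033, 0.2574, 0.2033], E[r] = 1.1590, γ^t·E[r] = 0.379790, running G = 3.402138
t=6: π = [0.2361, 0.3033, 0.2574, 0.2033], E[r] = 1.1590, γ^t·E[r] = 0.303828, running G = 3.705965
t=7: π = [0.2361, 0.3033, 0.2574, 0.2033], E[r] = 1.1590, γ^t·E[r] = 0.243064, running G = 3.949029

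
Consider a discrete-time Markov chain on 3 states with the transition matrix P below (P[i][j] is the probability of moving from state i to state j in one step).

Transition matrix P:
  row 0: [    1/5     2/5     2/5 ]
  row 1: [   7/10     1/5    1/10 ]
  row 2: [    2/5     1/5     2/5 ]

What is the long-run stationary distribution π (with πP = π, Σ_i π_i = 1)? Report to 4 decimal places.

Balance equations π_j = Σ_i π_i·P[i][j]:
  π_0 = 1/5·π_0 + 7/10·π_1 + 2/5·π_2
  π_1 = 2/5·π_0 + 1/5·π_1 + 1/5·π_2
  normalize: π_0 + π_1 + π_2 = 1
Solving the linear system gives exactly π = [23/57, 16/57, 6/19].

π = [0.4035, 0.2807, 0.3158]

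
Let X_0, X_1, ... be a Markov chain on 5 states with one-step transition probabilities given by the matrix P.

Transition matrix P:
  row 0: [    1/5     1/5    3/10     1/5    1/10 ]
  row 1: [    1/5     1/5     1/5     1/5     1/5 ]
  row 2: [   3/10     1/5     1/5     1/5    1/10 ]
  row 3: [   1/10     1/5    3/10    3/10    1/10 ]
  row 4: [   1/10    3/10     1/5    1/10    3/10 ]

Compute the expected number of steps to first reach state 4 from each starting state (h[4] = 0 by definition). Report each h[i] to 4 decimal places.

First-step conditioning: h[4] = 0; for i ≠ 4, h[i] = 1 + Σ_k P[i][k]·h[k].
  h[0] = 1 + 1/5·h[0] + 1/5·h[1] + 3/10·h[2] + 1/5·h[3]
  h[1] = 1 + 1/5·h[0] + 1/5·h[1] + 1/5·h[2] + 1/5·h[3]
  h[2] = 1 + 3/10·h[0] + 1/5·h[1] + 1/5·h[2] + 1/5·h[3]
  h[3] = 1 + 1/10·h[0] + 1/5·h[1] + 3/10·h[2] + 3/10·h[3]
Solving the 4×4 linear system over states ≠ 4 gives exactly h = [25/3, 15/2, 25/3, 25/3, 0] (h[4] = 0 is the target).

h = [8.3333, 7.5000, 8.3333, 8.3333, 0.0000]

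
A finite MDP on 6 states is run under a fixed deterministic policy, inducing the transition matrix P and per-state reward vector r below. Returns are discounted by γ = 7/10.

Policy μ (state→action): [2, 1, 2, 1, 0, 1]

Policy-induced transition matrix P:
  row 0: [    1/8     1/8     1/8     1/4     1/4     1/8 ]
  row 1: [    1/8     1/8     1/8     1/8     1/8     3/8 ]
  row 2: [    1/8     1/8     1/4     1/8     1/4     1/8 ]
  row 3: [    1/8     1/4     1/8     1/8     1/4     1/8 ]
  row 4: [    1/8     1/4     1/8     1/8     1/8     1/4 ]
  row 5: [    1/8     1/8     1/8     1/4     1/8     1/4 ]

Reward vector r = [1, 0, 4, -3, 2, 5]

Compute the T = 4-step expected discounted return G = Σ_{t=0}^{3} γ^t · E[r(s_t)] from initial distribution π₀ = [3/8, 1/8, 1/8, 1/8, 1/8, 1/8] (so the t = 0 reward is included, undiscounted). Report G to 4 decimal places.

t=0: π = [0.3750, 0.1250, 0.1250, 0.1250, 0.1250, 0.1250], E[r] = 1.3750, γ^t·E[r] = 1.375000, running G = 1.375000
t=1: π = [0.1250, 0.1563, 0.1406, 0.1875, 0.2031, 0.1875], E[r] = 1.4688, γ^t·E[r] = 1.028125, running G = 2.403125
t=2: π = [0.1250, 0.1738, 0.1426, 0.1641, 0.1816, 0.2129], E[r] = 1.6309, γ^t·E[r] = 0.799121, running G = 3.202246
t=3: π = [0.1250, 0.1682, 0.1428, 0.1672, 0.1790, 0.2178], E[r] = 1.6414, γ^t·E[r] = 0.562986, running G = 3.765232

G = 3.7652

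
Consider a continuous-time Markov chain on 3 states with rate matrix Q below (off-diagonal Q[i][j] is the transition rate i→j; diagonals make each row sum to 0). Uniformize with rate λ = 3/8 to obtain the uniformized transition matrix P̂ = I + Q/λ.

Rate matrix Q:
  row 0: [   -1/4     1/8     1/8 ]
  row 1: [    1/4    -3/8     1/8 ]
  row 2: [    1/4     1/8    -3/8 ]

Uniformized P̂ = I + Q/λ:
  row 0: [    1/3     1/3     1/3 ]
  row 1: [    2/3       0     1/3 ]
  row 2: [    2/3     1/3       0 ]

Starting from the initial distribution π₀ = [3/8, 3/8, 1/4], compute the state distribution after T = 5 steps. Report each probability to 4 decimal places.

π = [0.5005, 0.2495, 0.2500]

t=0: π = [0.3750, 0.3750, 0.2500]
t=1: π = [0.5417, 0.2083, 0.2500]
t=2: π = [0.4861, 0.2639, 0.2500]
t=3: π = [0.5046, 0.2454, 0.2500]
t=4: π = [0.4985, 0.2515, 0.2500]
t=5: π = [0.5005, 0.2495, 0.2500]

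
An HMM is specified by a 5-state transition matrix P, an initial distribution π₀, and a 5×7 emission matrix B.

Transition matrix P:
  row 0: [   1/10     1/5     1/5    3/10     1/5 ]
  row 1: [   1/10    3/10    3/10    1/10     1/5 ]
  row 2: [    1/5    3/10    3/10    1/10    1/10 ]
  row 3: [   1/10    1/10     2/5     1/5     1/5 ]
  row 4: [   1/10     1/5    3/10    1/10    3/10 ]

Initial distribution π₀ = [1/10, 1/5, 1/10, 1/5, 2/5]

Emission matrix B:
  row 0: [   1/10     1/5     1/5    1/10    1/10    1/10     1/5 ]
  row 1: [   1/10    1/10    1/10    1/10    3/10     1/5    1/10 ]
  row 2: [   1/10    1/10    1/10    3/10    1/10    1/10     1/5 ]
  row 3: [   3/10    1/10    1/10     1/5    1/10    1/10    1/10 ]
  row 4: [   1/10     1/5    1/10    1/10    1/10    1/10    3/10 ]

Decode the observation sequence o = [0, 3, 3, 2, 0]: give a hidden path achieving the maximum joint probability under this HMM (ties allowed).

t=0: δ = [1.000e-02, 2.000e-02, 1.000e-02, 6.000e-02, 4.000e-02]  (obs o_0=0)
t=1: δ = [6.000e-04, 8.000e-04, 7.200e-03, 2.400e-03, 1.200e-03]  ψ = [3, 4, 3, 3, 3]  (obs o_1=3)
t=2: δ = [1.440e-04, 2.160e-04, 6.480e-04, 1.440e-04, 7.200e-05]  ψ = [2, 2, 2, 2, 2]  (obs o_2=3)
t=3: δ = [2.592e-05, 1.944e-05, 1.944e-05, 6.480e-06, 6.480e-06]  ψ = [2, 2, 2, 2, 2]  (obs o_3=2)
t=4: δ = [3.888e-07, 5.832e-07, 5.832e-07, 2.333e-06, 5.184e-07]  ψ = [2, 1, 1, 0, 0]  (obs o_4=0)
backtrack: best end state = 3; path = [3, 2, 2, 0, 3]

path = [3, 2, 2, 0, 3]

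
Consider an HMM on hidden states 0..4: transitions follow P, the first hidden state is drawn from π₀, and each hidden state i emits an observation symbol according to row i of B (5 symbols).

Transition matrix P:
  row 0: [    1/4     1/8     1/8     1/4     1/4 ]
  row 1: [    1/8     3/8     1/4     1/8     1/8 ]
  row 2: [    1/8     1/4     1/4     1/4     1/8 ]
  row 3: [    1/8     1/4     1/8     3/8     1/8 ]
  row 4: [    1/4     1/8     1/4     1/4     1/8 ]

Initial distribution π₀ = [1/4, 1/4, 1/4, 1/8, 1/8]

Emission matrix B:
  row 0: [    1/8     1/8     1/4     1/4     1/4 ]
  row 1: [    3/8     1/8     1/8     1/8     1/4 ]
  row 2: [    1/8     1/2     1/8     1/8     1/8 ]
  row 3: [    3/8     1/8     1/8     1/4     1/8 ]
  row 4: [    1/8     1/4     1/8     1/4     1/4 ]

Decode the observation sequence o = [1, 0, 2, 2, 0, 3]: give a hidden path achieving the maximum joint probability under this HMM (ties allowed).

path = [2, 3, 3, 3, 3, 3]

t=0: δ = [3.125e-02, 3.125e-02, 1.250e-01, 1.562e-02, 3.125e-02]  (obs o_0=1)
t=1: δ = [1.953e-03, 1.172e-02, 3.906e-03, 1.172e-02, 1.953e-03]  ψ = [2, 2, 2, 2, 2]  (obs o_1=0)
t=2: δ = [3.662e-04, 5.493e-04, 3.662e-04, 5.493e-04, 1.831e-04]  ψ = [1, 1, 1, 3, 1]  (obs o_2=2)
t=3: δ = [2.289e-05, 2.575e-05, 1.717e-05, 2.575e-05, 1.144e-05]  ψ = [0, 1, 1, 3, 0]  (obs o_3=2)
t=4: δ = [7.153e-07, 3.621e-06, 8.047e-07, 3.621e-06, 7.153e-07]  ψ = [0, 1, 1, 3, 0]  (obs o_4=0)
t=5: δ = [1.132e-07, 1.697e-07, 1.132e-07, 3.395e-07, 1.132e-07]  ψ = [1, 1, 1, 3, 1]  (obs o_5=3)
backtrack: best end state = 3; path = [2, 3, 3, 3, 3, 3]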